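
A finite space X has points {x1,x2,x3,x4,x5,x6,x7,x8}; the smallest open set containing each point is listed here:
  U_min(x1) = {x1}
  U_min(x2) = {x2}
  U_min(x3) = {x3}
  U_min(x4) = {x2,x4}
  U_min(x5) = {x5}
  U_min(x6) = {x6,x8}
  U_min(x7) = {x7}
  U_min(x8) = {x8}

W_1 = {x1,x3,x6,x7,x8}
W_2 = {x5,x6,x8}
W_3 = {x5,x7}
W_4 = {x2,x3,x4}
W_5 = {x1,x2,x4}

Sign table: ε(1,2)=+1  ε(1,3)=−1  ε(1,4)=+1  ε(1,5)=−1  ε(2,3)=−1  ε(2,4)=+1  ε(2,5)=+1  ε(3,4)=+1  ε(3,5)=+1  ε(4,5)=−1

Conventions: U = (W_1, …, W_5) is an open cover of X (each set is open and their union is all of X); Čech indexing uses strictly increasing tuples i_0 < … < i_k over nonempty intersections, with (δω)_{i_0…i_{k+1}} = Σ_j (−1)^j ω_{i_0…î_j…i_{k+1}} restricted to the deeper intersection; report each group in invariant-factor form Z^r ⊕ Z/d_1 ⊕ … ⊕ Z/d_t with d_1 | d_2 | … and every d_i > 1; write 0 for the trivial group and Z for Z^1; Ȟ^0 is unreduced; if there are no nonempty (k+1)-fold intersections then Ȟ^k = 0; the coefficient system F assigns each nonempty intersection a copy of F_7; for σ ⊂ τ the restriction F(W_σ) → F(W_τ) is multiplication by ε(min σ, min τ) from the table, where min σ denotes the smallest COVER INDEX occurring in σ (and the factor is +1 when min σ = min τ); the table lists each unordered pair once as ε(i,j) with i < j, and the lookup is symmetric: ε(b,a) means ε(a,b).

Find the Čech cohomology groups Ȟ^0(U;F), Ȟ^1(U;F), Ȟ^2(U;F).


nonempty overlaps:
  W12={x6,x8} W13={x7} W14={x3} W15={x1} W23={x5} W45={x2,x4}
C dims 5,6; δ0: rk_F7 4
degree 0: 5−4−0 = 1 → Ȟ^0 ≅ Z/7
degree 1: 6−0−4 = 2 → Ȟ^1 ≅ Z/7 ⊕ Z/7
degree 2: 0−0−0 = 0 → Ȟ^2 ≅ 0

Ȟ^0 ≅ Z/7, Ȟ^1 ≅ Z/7 ⊕ Z/7 and Ȟ^2 ≅ 0


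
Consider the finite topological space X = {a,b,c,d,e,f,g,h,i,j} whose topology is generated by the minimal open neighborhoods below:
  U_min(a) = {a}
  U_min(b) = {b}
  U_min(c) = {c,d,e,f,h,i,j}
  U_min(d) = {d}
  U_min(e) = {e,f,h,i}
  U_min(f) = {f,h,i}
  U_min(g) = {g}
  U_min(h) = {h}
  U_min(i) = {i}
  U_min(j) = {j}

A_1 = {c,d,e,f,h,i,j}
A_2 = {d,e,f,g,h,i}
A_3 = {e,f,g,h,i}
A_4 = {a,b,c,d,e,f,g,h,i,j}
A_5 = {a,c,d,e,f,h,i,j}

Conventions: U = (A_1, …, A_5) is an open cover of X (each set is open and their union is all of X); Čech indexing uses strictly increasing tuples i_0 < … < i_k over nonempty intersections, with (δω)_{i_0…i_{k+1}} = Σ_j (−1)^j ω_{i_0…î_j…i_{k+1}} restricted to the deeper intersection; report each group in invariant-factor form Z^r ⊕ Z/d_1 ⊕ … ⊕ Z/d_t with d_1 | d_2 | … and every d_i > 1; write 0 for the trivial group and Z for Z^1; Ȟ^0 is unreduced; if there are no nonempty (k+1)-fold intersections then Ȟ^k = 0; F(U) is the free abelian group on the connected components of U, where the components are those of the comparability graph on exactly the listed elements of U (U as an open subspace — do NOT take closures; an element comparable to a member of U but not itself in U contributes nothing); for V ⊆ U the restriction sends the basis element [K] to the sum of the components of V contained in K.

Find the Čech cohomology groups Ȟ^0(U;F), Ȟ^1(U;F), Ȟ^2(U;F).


nonempty overlaps:
  A12={d,e,f,h,i} A13={e,f,h,i} A14={c,d,e,f,h,i,j} A15={c,d,e,f,h,i,j} A23={e,f,g,h,i} A24={d,e,f,g,h,i} A25={d,e,f,h,i} A34={e,f,g,h,i} A35={e,f,h,i} A45={a,c,d,e,f,h,i,j}
  A123={e,f,h,i} A124={d,e,f,h,i} A125={d,e,f,h,i} A134={e,f,h,i} A135={e,f,h,i} A145={c,d,e,f,h,i,j} A234={e,f,g,h,i} A235={e,f,h,i} A245={d,e,f,h,i} A345={e,f,h,i}
  A1234={e,f,h,i} A1235={e,f,h,i} A1245={d,e,f,h,i} A1345={e,f,h,i} A2345={e,f,h,i}
  A12345={e,f,h,i}
components per intersection:
  A1: {c,d,e,f,h,i,j}
  A2: {d} {e,f,h,i} {g}
  A3: {e,f,h,i} {g}
  A4: {a} {b} {c,d,e,f,h,i,j} {g}
  A5: {a} {c,d,e,f,h,i,j}
  A12: {d} {e,f,h,i}
  A13: {e,f,h,i}
  A14: {c,d,e,f,h,i,j}
  A15: {c,d,e,f,h,i,j}
  A23: {e,f,h,i} {g}
  A24: {d} {e,f,h,i} {g}
  A25: {d} {e,f,h,i}
  A34: {e,f,h,i} {g}
  A35: {e,f,h,i}
  A45: {a} {c,d,e,f,h,i,j}
  A123: {e,f,h,i}
  A124: {d} {e,f,h,i}
  A125: {d} {e,f,h,i}
  A134: {e,f,h,i}
  A135: {e,f,h,i}
  A145: {c,d,e,f,h,i,j}
  A234: {e,f,h,i} {g}
  A235: {e,f,h,i}
  A245: {d} {e,f,h,i}
  A345: {e,f,h,i}
  A1234: {e,f,h,i}
  A1235: {e,f,h,i}
  A1245: {d} {e,f,h,i}
  A1345: {e,f,h,i}
  A2345: {e,f,h,i}
  A12345: {e,f,h,i}
C dims 12,17,14,6; δ0: rk 8, SNF 1^8; δ1: rk 9, SNF 1^9; δ2: rk 5, SNF 1^5
degree 0: 12−8−0 = 4 → Ȟ^0 ≅ Z^4
degree 1: 17−9−8 = 0 → Ȟ^1 ≅ 0
degree 2: 14−5−9 = 0 → Ȟ^2 ≅ 0

Ȟ^0 ≅ Z^4, Ȟ^1 ≅ 0 and Ȟ^2 ≅ 0


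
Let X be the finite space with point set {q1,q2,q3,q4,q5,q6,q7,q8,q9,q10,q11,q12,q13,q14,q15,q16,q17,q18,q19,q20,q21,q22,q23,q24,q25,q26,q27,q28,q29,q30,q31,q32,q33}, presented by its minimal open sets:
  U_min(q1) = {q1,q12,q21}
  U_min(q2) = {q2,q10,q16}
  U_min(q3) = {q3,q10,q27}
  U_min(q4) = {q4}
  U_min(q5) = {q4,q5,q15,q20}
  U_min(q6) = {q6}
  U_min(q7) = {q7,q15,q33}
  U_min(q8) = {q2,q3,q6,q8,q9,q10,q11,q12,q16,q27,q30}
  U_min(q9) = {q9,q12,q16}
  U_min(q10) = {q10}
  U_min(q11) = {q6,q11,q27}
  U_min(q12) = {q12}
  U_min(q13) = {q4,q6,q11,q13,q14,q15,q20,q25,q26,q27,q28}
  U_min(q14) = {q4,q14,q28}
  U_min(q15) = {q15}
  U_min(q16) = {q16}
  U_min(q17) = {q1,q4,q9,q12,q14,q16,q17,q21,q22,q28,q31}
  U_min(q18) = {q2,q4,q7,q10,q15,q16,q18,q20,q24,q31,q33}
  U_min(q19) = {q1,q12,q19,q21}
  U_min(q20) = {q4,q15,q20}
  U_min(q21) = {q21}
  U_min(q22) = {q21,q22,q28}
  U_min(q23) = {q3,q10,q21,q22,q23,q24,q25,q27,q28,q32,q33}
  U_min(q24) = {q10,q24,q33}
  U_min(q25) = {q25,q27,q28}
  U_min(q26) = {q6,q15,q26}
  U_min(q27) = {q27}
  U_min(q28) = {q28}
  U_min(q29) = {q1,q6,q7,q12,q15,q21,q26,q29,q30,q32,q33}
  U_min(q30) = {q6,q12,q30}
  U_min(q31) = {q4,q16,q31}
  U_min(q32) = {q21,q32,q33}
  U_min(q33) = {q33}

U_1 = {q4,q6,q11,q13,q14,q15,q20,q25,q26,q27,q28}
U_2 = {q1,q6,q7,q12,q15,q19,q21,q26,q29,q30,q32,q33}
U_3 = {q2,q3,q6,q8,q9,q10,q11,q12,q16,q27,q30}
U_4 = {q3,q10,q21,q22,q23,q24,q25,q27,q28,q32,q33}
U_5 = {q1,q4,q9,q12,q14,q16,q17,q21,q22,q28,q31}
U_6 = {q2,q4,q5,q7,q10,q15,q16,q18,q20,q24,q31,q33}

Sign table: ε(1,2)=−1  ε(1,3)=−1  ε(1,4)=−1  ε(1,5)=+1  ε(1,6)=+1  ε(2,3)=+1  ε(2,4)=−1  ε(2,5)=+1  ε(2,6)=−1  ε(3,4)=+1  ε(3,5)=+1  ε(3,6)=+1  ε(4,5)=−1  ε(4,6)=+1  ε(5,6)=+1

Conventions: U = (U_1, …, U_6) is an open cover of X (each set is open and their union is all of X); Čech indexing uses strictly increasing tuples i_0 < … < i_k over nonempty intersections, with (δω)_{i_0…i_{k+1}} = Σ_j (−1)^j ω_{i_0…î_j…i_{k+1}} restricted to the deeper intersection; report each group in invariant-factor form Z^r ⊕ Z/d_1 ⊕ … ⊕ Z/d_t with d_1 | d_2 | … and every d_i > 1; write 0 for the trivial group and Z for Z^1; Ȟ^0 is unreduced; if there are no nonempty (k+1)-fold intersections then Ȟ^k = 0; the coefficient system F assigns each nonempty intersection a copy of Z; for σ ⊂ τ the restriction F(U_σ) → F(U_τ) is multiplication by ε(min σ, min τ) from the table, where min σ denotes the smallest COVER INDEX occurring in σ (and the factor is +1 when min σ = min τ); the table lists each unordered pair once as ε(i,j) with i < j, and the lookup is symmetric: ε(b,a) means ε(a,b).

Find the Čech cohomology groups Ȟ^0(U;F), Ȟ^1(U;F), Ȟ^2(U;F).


Ȟ^0 = 0; Ȟ^1 = Z/2; Ȟ^2 = Z

nonempty overlaps:
  U12={q6,q15,q26} U13={q6,q11,q27} U14={q25,q27,q28} U15={q4,q14,q28} U16={q4,q15,q20} U23={q6,q12,q30} U24={q21,q32,q33} U25={q1,q12,q21} U26={q7,q15,q33} U34={q3,q10,q27} U35={q9,q12,q16} U36={q2,q10,q16} U45={q21,q22,q28} U46={q10,q24,q33} U56={q4,q16,q31}
  U123={q6} U126={q15} U134={q27} U145={q28} U156={q4} U235={q12} U245={q21} U246={q33} U346={q10} U356={q16}
C dims 6,15,10; δ0: rk 6, SNF 1^5·2; δ1: rk 9, SNF 1^9
degree 0: 6−6−0 = 0 → Ȟ^0 ≅ 0
degree 1: 15−9−6 = 0 plus torsion [2] → Ȟ^1 ≅ Z/2
degree 2: 10−0−9 = 1 → Ȟ^2 ≅ Z


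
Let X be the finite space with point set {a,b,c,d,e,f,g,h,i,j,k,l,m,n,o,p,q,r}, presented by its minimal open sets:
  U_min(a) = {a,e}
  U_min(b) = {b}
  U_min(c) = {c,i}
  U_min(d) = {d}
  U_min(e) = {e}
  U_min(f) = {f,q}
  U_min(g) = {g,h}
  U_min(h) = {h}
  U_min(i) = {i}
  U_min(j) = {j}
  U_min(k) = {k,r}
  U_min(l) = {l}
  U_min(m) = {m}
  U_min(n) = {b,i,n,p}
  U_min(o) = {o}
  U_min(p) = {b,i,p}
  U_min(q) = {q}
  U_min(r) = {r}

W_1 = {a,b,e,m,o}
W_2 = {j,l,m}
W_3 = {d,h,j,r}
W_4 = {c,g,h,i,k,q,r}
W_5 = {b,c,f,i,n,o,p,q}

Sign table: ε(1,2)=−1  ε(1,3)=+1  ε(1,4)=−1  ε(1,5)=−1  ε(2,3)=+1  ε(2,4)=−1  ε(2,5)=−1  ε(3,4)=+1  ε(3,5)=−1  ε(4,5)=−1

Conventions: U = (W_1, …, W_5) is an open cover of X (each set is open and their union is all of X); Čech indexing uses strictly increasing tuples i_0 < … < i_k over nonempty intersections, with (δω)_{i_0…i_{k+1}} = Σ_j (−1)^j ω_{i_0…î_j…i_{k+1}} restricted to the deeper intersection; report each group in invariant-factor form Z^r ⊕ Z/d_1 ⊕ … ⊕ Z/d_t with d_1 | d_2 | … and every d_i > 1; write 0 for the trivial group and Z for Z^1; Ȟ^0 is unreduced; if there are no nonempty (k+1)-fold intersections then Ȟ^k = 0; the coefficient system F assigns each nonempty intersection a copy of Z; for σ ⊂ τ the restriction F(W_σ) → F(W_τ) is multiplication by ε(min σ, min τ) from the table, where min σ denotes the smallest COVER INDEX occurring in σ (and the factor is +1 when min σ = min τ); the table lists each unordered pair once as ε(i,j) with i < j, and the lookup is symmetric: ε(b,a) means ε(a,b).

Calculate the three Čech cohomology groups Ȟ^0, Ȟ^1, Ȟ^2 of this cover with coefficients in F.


Ȟ^0 = 0, Ȟ^1 = Z/2, Ȟ^2 = 0

nonempty intersections:
  W12={m} W15={b,o} W23={j} W34={h,r} W45={c,i,q}
C dims 5,5; δ0: rk 5, SNF 1^4·2
Ȟ^0: (5−5)−0=0 ⇒ 0
Ȟ^1: (5−0)−5=0 plus torsion [2] ⇒ Z/2
Ȟ^2: (0−0)−0=0 ⇒ 0


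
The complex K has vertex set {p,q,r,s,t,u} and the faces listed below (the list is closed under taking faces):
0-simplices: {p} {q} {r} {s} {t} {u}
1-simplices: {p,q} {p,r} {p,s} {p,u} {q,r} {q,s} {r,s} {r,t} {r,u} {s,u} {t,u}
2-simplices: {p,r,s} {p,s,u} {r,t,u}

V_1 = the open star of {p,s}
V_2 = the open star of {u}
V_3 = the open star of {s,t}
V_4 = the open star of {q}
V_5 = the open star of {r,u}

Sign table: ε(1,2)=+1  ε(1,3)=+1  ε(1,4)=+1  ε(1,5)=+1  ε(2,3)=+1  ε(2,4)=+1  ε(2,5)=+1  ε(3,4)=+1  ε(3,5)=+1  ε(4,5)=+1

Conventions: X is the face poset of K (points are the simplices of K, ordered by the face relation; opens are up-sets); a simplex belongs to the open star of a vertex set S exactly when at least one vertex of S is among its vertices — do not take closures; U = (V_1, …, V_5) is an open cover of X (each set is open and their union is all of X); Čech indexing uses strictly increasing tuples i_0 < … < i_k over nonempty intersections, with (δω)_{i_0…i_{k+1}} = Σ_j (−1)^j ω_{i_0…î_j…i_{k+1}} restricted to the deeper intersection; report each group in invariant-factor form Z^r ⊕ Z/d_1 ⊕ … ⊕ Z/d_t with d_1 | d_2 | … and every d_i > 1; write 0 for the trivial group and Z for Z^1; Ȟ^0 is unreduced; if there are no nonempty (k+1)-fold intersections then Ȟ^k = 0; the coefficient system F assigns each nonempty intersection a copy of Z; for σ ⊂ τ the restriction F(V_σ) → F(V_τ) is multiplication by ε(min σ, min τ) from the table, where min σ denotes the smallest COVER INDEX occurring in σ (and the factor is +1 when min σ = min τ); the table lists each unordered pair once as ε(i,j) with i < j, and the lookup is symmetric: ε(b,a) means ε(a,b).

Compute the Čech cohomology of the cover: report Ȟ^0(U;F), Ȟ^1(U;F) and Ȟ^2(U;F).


Ȟ^0 = Z,  Ȟ^1 = Z,  Ȟ^2 = 0

nerve simplices:
  V1={{p},{s},{p,q},{p,r},{p,s},{p,u},{q,s},{r,s},{s,u},{p,r,s},{p,s,u}} V2={{u},{p,u},{r,u},{s,u},{t,u},{p,s,u},{r,t,u}} V3={{s},{t},{p,s},{q,s},{r,s},{r,t},{s,u},{t,u},{p,r,s},{p,s,u},{r,t,u}} V4={{q},{p,q},{q,r},{q,s}} V5={{r},{u},{p,r},{p,u},{q,r},{r,s},{r,t},{r,u},{s,u},{t,u},{p,r,s},{p,s,u},{r,t,u}}
  V12={{p,u},{s,u},{p,s,u}} V13={{s},{p,s},{q,s},{r,s},{s,u},{p,r,s},{p,s,u}} V14={{p,q},{q,s}} V15={{p,r},{p,u},{r,s},{s,u},{p,r,s},{p,s,u}} V23={{s,u},{t,u},{p,s,u},{r,t,u}} V25={{u},{p,u},{r,u},{s,u},{t,u},{p,s,u},{r,t,u}} V34={{q,s}} V35={{r,s},{r,t},{s,u},{t,u},{p,r,s},{p,s,u},{r,t,u}} V45={{q,r}}
  V123={{s,u},{p,s,u}} V125={{p,u},{s,u},{p,s,u}} V134={{q,s}} V135={{r,s},{s,u},{p,r,s},{p,s,u}} V235={{s,u},{t,u},{p,s,u},{r,t,u}}
  V1235={{s,u},{p,s,u}}
C dims 5,9,5,1; δ0: rk 4, SNF 1^4; δ1: rk 4, SNF 1^4; δ2: rk 1, SNF 1^1
degree 0: 5−4−0 = 1 → Ȟ^0 ≅ Z
degree 1: 9−4−4 = 1 → Ȟ^1 ≅ Z
degree 2: 5−1−4 = 0 → Ȟ^2 ≅ 0


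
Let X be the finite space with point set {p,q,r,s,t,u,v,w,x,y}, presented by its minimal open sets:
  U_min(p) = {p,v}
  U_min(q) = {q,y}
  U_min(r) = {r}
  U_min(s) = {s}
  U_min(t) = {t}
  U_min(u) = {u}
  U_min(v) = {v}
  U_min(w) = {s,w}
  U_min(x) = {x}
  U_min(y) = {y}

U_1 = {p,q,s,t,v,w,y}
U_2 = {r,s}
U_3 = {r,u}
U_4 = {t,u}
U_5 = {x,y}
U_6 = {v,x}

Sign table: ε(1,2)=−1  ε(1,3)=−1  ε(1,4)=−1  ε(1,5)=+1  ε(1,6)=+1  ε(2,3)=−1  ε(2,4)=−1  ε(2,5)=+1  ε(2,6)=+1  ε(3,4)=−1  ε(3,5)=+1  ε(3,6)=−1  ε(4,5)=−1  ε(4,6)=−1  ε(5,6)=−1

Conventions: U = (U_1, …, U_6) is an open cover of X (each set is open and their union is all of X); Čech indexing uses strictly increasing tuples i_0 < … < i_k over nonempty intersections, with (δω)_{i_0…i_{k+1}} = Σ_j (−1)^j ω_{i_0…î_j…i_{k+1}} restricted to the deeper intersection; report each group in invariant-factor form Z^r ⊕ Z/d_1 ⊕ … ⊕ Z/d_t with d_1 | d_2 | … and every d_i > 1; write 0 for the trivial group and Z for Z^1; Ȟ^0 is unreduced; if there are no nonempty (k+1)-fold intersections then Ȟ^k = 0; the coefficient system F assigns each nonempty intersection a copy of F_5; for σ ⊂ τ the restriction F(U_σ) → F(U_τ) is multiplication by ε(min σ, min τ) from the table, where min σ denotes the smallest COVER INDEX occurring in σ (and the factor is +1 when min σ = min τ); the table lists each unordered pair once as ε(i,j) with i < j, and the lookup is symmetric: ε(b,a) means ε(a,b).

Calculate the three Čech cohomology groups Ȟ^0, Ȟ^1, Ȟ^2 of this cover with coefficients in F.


Ȟ^0 = 0, Ȟ^1 = Z/5 and Ȟ^2 = 0

nonempty overlaps:
  U12={s} U14={t} U15={y} U16={v} U23={r} U34={u} U56={x}
C dims 6,7; δ0: rk_F5 6
degree 0: 6−6−0 = 0 → Ȟ^0 ≅ 0
degree 1: 7−0−6 = 1 → Ȟ^1 ≅ Z/5
degree 2: 0−0−0 = 0 → Ȟ^2 ≅ 0


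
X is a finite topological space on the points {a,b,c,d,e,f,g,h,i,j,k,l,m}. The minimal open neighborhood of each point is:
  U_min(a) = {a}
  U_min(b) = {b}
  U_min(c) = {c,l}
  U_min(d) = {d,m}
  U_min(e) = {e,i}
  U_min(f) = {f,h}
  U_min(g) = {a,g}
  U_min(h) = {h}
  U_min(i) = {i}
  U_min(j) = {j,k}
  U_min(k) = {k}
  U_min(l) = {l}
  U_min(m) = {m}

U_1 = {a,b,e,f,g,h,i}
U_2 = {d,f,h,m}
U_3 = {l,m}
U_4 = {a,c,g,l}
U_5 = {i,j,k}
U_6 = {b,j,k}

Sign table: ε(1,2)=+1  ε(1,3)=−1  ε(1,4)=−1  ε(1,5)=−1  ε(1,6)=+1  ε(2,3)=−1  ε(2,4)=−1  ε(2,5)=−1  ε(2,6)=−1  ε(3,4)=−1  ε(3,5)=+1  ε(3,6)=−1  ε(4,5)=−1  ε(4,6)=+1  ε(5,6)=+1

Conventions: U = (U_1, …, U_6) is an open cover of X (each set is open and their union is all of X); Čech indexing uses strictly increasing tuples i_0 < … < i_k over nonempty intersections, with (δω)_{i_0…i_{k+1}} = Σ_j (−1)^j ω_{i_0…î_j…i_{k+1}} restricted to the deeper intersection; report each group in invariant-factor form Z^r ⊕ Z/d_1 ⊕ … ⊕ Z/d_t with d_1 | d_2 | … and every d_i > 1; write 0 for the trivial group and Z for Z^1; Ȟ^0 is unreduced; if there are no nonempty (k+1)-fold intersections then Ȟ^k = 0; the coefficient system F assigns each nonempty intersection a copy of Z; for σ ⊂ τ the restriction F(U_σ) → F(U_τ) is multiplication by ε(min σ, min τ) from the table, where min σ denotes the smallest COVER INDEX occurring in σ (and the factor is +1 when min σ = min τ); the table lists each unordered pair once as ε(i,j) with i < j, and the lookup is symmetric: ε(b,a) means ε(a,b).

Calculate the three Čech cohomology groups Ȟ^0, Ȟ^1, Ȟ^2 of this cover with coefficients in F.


nonempty intersections:
  U12={f,h} U14={a,g} U15={i} U16={b} U23={m} U34={l} U56={j,k}
C dims 6,7; δ0: rk 6, SNF 1^5·2
Ȟ^0: (6−6)−0=0 ⇒ 0
Ȟ^1: (7−0)−6=1 plus torsion [2] ⇒ Z ⊕ Z/2
Ȟ^2: (0−0)−0=0 ⇒ 0

Ȟ^0 = 0,  Ȟ^1 = Z ⊕ Z/2,  Ȟ^2 = 0


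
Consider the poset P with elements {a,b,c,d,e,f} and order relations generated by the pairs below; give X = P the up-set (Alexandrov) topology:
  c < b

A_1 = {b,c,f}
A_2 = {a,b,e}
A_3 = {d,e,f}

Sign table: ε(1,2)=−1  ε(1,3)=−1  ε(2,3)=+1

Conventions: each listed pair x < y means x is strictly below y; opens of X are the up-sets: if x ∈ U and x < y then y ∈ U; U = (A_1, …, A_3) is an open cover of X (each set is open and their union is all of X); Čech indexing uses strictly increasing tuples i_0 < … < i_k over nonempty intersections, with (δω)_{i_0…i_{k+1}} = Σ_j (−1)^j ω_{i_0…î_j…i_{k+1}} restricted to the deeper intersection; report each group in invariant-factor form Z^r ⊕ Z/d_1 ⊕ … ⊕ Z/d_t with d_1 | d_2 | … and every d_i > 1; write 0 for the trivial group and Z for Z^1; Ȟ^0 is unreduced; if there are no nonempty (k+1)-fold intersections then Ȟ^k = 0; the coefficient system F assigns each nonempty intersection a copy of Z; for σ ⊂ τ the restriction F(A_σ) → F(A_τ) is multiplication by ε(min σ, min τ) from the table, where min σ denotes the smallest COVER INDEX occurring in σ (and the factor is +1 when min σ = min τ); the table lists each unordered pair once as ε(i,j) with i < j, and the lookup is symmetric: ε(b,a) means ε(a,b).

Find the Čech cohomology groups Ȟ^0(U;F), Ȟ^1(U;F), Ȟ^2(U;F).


Ȟ^0 ≅ Z; Ȟ^1 ≅ Z; Ȟ^2 ≅ 0

nerve simplices:
  A12={b} A13={f} A23={e}
C dims 3,3; δ0: rk 2, SNF 1^2
degree 0: 3−2−0 = 1 → Ȟ^0 ≅ Z
degree 1: 3−0−2 = 1 → Ȟ^1 ≅ Z
degree 2: 0−0−0 = 0 → Ȟ^2 ≅ 0


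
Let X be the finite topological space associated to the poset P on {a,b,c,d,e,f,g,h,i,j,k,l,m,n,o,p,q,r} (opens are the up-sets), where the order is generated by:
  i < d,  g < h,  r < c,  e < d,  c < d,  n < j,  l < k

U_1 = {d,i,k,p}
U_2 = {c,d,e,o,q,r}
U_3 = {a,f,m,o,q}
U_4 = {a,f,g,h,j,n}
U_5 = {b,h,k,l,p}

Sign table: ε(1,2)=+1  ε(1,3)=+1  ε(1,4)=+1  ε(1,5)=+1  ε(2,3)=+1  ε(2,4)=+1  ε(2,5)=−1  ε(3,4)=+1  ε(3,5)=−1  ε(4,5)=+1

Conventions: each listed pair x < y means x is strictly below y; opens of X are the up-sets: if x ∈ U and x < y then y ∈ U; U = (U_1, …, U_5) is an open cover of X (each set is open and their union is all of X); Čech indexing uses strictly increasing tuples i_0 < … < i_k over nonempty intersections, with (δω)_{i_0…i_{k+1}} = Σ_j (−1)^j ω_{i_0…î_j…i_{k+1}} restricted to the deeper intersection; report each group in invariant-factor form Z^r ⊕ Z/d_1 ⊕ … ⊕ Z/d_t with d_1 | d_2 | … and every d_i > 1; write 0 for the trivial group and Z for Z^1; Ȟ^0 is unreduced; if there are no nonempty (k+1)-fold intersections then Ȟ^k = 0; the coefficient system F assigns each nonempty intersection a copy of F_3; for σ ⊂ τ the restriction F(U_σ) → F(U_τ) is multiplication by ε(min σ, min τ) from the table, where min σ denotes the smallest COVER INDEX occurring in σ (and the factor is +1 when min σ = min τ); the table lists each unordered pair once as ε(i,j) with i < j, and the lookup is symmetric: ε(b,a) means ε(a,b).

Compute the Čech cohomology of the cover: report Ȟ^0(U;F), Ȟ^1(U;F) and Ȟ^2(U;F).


intersection data:
  U12={d} U15={k,p} U23={o,q} U34={a,f} U45={h}
C dims 5,5; δ0: rk_F3 4
Ȟ^0 = (5 − 4) − 0 = 1, so Ȟ^0 ≅ Z/3
Ȟ^1 = (5 − 0) − 4 = 1, so Ȟ^1 ≅ Z/3
Ȟ^2 = (0 − 0) − 0 = 0, so Ȟ^2 ≅ 0

Ȟ^0(U;F) ≅ Z/3, Ȟ^1(U;F) ≅ Z/3, Ȟ^2(U;F) ≅ 0


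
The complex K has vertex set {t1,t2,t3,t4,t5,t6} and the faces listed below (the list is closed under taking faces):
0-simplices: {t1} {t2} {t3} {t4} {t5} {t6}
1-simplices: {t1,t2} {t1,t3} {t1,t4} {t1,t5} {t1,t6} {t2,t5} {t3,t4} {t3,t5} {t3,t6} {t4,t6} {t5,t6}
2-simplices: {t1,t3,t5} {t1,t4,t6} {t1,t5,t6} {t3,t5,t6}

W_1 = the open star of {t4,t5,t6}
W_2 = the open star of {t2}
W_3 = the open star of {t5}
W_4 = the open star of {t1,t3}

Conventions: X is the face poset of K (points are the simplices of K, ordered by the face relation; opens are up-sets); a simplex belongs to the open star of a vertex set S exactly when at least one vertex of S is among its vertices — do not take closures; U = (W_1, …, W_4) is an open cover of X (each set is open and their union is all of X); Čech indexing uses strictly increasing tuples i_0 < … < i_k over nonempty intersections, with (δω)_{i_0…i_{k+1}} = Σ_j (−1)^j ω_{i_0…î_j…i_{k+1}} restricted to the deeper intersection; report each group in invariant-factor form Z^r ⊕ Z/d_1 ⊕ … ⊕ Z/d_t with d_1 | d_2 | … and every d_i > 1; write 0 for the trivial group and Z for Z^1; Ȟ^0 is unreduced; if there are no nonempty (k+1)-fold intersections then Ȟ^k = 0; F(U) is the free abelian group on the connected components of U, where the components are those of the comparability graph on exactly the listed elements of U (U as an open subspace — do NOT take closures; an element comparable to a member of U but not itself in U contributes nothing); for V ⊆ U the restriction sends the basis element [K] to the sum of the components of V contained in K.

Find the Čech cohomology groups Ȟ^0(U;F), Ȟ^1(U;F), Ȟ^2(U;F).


Ȟ^0(U;F) ≅ Z, Ȟ^1(U;F) ≅ Z^2, Ȟ^2(U;F) ≅ 0

nonempty intersections:
  W1={{t4},{t5},{t6},{t1,t4},{t1,t5},{t1,t6},{t2,t5},{t3,t4},{t3,t5},{t3,t6},{t4,t6},{t5,t6},{t1,t3,t5},{t1,t4,t6},{t1,t5,t6},{t3,t5,t6}} W2={{t2},{t1,t2},{t2,t5}} W3={{t5},{t1,t5},{t2,t5},{t3,t5},{t5,t6},{t1,t3,t5},{t1,t5,t6},{t3,t5,t6}} W4={{t1},{t3},{t1,t2},{t1,t3},{t1,t4},{t1,t5},{t1,t6},{t3,t4},{t3,t5},{t3,t6},{t1,t3,t5},{t1,t4,t6},{t1,t5,t6},{t3,t5,t6}}
  W12={{t2,t5}} W13={{t5},{t1,t5},{t2,t5},{t3,t5},{t5,t6},{t1,t3,t5},{t1,t5,t6},{t3,t5,t6}} W14={{t1,t4},{t1,t5},{t1,t6},{t3,t4},{t3,t5},{t3,t6},{t1,t3,t5},{t1,t4,t6},{t1,t5,t6},{t3,t5,t6}} W23={{t2,t5}} W24={{t1,t2}} W34={{t1,t5},{t3,t5},{t1,t3,t5},{t1,t5,t6},{t3,t5,t6}}
  W123={{t2,t5}} W134={{t1,t5},{t3,t5},{t1,t3,t5},{t1,t5,t6},{t3,t5,t6}}
components per intersection:
  W1: {{t4},{t5},{t6},{t1,t4},{t1,t5},{t1,t6},{t2,t5},{t3,t4},{t3,t5},{t3,t6},{t4,t6},{t5,t6},{t1,t3,t5},{t1,t4,t6},{t1,t5,t6},{t3,t5,t6}}
  W2: {{t2},{t1,t2},{t2,t5}}
  W3: {{t5},{t1,t5},{t2,t5},{t3,t5},{t5,t6},{t1,t3,t5},{t1,t5,t6},{t3,t5,t6}}
  W4: {{t1},{t3},{t1,t2},{t1,t3},{t1,t4},{t1,t5},{t1,t6},{t3,t4},{t3,t5},{t3,t6},{t1,t3,t5},{t1,t4,t6},{t1,t5,t6},{t3,t5,t6}}
  W12: {{t2,t5}}
  W13: {{t5},{t1,t5},{t2,t5},{t3,t5},{t5,t6},{t1,t3,t5},{t1,t5,t6},{t3,t5,t6}}
  W14: {{t1,t4},{t1,t5},{t1,t6},{t3,t5},{t3,t6},{t1,t3,t5},{t1,t4,t6},{t1,t5,t6},{t3,t5,t6}} {{t3,t4}}
  W23: {{t2,t5}}
  W24: {{t1,t2}}
  W34: {{t1,t5},{t3,t5},{t1,t3,t5},{t1,t5,t6},{t3,t5,t6}}
  W123: {{t2,t5}}
  W134: {{t1,t5},{t3,t5},{t1,t3,t5},{t1,t5,t6},{t3,t5,t6}}
C dims 4,7,2; δ0: rk 3, SNF 1^3; δ1: rk 2, SNF 1^2
Ȟ^0: (4−3)−0=1 ⇒ Z
Ȟ^1: (7−2)−3=2 ⇒ Z^2
Ȟ^2: (2−0)−2=0 ⇒ 0


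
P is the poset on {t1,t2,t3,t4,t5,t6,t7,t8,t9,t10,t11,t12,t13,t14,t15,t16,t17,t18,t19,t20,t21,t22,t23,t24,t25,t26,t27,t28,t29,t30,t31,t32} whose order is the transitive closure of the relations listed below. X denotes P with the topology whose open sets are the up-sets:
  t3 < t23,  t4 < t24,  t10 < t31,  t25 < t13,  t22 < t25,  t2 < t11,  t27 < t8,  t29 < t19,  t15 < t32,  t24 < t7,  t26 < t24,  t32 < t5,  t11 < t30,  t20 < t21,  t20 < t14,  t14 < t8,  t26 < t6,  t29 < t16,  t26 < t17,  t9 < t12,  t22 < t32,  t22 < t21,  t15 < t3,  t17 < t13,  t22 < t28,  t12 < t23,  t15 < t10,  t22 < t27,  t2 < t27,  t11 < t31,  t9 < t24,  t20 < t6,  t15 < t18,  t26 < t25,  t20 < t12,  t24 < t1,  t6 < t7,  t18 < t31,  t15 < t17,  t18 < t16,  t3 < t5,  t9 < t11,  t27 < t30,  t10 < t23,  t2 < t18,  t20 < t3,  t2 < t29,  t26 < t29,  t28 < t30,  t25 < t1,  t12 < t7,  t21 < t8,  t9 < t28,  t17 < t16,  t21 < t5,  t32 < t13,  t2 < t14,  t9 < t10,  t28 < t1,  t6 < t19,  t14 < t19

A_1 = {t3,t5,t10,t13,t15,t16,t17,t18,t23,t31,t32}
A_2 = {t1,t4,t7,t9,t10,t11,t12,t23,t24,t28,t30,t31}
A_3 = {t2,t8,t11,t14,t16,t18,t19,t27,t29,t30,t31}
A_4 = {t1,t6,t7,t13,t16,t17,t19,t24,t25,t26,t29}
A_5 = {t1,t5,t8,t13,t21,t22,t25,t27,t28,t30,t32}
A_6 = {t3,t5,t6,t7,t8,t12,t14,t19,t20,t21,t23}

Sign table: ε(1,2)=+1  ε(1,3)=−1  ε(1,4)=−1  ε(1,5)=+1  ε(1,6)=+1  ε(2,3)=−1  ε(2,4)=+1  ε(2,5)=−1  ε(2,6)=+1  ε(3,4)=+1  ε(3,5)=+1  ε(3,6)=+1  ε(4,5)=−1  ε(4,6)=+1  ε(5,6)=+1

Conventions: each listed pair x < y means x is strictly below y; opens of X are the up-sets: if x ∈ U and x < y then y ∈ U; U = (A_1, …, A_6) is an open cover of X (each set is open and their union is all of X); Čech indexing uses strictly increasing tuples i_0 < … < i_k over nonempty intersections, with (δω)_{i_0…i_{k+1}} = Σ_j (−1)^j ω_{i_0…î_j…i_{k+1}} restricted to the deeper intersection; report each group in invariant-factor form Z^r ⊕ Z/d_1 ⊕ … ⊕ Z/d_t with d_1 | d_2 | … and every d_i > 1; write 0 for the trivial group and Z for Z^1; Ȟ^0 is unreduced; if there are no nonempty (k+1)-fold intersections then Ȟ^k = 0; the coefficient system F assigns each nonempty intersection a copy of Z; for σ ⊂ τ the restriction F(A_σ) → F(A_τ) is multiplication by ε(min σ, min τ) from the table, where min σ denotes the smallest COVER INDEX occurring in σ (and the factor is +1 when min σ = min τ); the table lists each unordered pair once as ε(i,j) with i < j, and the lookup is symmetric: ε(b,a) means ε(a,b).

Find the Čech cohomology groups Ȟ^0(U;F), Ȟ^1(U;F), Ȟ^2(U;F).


nonempty overlaps:
  A12={t10,t23,t31} A13={t16,t18,t31} A14={t13,t16,t17} A15={t5,t13,t32} A16={t3,t5,t23} A23={t11,t30,t31} A24={t1,t7,t24} A25={t1,t28,t30} A26={t7,t12,t23} A34={t16,t19,t29} A35={t8,t27,t30} A36={t8,t14,t19} A45={t1,t13,t25} A46={t6,t7,t19} A56={t5,t8,t21}
  A123={t31} A126={t23} A134={t16} A145={t13} A156={t5} A235={t30} A245={t1} A246={t7} A346={t19} A356={t8}
C dims 6,15,10; δ0: rk 6, SNF 1^5·2; δ1: rk 9, SNF 1^9
degree 0: 6−6−0 = 0 → Ȟ^0 ≅ 0
degree 1: 15−9−6 = 0 plus torsion [2] → Ȟ^1 ≅ Z/2
degree 2: 10−0−9 = 1 → Ȟ^2 ≅ Z

Ȟ^0 = 0; Ȟ^1 = Z/2; Ȟ^2 = Z


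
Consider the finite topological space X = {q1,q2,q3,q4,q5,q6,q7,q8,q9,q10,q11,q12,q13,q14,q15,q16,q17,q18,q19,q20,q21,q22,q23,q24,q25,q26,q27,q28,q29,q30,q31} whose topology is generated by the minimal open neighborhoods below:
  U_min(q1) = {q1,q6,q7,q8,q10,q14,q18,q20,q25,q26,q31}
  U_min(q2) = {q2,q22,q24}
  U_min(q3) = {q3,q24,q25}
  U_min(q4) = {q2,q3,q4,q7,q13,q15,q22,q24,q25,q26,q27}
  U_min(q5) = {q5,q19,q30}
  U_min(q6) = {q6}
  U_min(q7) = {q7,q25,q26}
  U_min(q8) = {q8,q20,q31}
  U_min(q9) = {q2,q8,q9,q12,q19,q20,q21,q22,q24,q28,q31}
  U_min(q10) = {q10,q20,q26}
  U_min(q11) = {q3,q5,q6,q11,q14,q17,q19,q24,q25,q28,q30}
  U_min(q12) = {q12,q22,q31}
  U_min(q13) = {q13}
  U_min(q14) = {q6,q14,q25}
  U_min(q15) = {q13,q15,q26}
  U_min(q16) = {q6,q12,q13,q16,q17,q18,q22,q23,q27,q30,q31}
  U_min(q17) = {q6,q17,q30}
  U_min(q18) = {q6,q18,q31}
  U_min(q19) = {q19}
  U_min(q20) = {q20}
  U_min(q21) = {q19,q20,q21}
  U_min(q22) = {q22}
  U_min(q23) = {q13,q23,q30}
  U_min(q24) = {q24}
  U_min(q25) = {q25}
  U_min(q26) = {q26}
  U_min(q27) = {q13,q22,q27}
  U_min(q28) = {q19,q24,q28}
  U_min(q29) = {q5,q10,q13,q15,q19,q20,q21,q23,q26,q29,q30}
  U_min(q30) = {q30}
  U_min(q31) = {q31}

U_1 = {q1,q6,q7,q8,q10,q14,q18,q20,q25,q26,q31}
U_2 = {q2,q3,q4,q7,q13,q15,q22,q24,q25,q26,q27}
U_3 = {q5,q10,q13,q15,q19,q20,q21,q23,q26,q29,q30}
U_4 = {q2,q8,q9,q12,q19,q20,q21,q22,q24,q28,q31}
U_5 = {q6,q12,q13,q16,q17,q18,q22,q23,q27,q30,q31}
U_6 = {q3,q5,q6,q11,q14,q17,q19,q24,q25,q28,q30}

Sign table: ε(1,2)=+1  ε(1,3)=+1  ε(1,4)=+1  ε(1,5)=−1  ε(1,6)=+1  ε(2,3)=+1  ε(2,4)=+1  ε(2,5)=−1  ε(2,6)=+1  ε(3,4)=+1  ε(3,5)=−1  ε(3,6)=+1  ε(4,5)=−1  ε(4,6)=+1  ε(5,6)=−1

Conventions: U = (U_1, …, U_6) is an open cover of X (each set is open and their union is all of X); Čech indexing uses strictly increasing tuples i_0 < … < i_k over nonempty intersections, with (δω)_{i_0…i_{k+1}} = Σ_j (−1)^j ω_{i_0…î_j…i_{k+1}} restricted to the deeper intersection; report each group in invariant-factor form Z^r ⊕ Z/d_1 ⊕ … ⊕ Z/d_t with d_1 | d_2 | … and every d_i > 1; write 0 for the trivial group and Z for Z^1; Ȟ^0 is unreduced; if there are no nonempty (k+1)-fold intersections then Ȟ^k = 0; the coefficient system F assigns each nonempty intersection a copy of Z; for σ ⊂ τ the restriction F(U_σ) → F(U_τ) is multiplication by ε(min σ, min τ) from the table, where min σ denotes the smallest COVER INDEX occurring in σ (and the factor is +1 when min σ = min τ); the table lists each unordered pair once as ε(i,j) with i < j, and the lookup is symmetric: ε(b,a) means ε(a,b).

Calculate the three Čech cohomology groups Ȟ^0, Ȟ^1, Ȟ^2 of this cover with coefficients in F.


nonempty intersections:
  U12={q7,q25,q26} U13={q10,q20,q26} U14={q8,q20,q31} U15={q6,q18,q31} U16={q6,q14,q25} U23={q13,q15,q26} U24={q2,q22,q24} U25={q13,q22,q27} U26={q3,q24,q25} U34={q19,q20,q21} U35={q13,q23,q30} U36={q5,q19,q30} U45={q12,q22,q31} U46={q19,q24,q28} U56={q6,q17,q30}
  U123={q26} U126={q25} U134={q20} U145={q31} U156={q6} U235={q13} U245={q22} U246={q24} U346={q19} U356={q30}
C dims 6,15,10; δ0: rk 5, SNF 1^5; δ1: rk 10, SNF 1^9·2
Ȟ^0: (6−5)−0=1 ⇒ Z
Ȟ^1: (15−10)−5=0 ⇒ 0
Ȟ^2: (10−0)−10=0 plus torsion [2] ⇒ Z/2

Ȟ^0(U;F) ≅ Z; Ȟ^1(U;F) ≅ 0; Ȟ^2(U;F) ≅ Z/2


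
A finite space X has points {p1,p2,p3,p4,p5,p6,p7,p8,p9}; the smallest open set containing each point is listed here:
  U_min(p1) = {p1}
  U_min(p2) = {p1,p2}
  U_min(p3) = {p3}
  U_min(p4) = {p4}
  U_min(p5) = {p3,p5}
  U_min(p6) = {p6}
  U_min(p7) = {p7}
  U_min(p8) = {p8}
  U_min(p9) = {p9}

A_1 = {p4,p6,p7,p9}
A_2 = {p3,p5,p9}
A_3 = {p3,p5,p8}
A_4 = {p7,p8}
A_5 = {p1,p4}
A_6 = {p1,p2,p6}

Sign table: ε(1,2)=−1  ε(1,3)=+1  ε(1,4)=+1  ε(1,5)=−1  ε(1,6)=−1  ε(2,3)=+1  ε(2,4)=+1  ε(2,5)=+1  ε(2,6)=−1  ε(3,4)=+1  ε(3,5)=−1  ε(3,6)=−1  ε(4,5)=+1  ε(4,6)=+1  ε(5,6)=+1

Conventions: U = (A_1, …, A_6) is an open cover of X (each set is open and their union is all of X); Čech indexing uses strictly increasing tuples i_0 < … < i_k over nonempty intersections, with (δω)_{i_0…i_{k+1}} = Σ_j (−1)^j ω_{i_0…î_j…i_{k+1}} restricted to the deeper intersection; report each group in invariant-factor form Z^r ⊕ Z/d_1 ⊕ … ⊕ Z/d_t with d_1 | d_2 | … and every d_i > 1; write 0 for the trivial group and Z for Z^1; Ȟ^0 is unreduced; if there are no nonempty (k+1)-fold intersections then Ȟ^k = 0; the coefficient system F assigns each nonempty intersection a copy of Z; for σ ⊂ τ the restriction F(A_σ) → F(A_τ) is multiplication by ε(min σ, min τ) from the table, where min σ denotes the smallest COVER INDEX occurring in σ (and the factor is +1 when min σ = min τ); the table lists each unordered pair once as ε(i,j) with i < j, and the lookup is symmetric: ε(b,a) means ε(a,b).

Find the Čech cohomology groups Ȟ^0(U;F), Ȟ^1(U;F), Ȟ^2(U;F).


Ȟ^0 ≅ 0, Ȟ^1 ≅ Z ⊕ Z/2 and Ȟ^2 ≅ 0

nonempty intersections:
  A12={p9} A14={p7} A15={p4} A16={p6} A23={p3,p5} A34={p8} A56={p1}
C dims 6,7; δ0: rk 6, SNF 1^5·2
Ȟ^0: (6−6)−0=0 ⇒ 0
Ȟ^1: (7−0)−6=1 plus torsion [2] ⇒ Z ⊕ Z/2
Ȟ^2: (0−0)−0=0 ⇒ 0


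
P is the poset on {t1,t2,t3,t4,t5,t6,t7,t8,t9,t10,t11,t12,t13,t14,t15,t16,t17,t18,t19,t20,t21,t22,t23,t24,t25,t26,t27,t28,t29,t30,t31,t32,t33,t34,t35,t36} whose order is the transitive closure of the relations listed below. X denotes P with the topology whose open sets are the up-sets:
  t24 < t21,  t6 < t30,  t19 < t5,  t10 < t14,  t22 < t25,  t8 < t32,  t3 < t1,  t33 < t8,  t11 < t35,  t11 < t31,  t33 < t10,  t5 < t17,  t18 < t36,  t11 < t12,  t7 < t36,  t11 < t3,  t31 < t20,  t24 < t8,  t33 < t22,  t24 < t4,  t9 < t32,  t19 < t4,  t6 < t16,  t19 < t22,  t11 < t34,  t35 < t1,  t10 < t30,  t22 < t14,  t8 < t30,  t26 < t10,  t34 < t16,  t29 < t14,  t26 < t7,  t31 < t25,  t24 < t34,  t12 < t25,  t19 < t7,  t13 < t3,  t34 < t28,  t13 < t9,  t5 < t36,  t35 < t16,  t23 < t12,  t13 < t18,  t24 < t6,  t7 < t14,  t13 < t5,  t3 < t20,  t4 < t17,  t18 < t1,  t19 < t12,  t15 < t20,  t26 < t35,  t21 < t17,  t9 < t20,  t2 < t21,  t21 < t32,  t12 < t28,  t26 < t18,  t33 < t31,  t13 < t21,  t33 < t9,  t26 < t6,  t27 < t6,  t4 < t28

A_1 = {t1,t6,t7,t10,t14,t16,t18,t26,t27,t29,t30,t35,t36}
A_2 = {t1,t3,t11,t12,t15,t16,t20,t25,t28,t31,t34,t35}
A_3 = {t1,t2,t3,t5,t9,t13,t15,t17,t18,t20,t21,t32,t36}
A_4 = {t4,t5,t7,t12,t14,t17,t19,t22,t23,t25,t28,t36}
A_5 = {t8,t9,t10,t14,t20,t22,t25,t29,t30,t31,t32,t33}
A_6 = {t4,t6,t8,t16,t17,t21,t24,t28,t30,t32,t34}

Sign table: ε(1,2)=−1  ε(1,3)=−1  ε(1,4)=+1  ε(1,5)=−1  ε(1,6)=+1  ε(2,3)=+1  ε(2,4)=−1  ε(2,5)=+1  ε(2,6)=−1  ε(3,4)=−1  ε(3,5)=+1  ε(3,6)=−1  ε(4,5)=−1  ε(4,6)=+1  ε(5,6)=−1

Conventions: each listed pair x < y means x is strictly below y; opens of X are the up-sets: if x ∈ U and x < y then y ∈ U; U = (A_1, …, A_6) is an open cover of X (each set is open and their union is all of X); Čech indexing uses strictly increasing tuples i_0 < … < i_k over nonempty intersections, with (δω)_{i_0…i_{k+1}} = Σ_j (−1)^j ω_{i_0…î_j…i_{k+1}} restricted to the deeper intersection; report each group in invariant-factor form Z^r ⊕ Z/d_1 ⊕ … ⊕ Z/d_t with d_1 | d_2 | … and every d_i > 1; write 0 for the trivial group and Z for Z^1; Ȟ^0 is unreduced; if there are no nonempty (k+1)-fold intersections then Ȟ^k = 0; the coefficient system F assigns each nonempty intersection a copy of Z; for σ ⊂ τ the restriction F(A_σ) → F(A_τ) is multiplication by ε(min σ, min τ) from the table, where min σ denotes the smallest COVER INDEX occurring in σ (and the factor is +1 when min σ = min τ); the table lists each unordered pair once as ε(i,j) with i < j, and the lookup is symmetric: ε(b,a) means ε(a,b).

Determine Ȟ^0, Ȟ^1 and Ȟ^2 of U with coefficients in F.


Ȟ^0 = Z, Ȟ^1 = 0, Ȟ^2 = Z/2

nerve of the cover:
  A12={t1,t16,t35} A13={t1,t18,t36} A14={t7,t14,t36} A15={t10,t14,t29,t30} A16={t6,t16,t30} A23={t1,t3,t15,t20} A24={t12,t25,t28} A25={t20,t25,t31} A26={t16,t28,t34} A34={t5,t17,t36} A35={t9,t20,t32} A36={t17,t21,t32} A45={t14,t22,t25} A46={t4,t17,t28} A56={t8,t30,t32}
  A123={t1} A126={t16} A134={t36} A145={t14} A156={t30} A235={t20} A245={t25} A246={t28} A346={t17} A356={t32}
C dims 6,15,10; δ0: rk 5, SNF 1^5; δ1: rk 10, SNF 1^9·2
Ȟ^0 = (6 − 5) − 0 = 1, so Ȟ^0 ≅ Z
Ȟ^1 = (15 − 10) − 5 = 0, so Ȟ^1 ≅ 0
Ȟ^2 = (10 − 0) − 10 = 0 plus torsion [2], so Ȟ^2 ≅ Z/2


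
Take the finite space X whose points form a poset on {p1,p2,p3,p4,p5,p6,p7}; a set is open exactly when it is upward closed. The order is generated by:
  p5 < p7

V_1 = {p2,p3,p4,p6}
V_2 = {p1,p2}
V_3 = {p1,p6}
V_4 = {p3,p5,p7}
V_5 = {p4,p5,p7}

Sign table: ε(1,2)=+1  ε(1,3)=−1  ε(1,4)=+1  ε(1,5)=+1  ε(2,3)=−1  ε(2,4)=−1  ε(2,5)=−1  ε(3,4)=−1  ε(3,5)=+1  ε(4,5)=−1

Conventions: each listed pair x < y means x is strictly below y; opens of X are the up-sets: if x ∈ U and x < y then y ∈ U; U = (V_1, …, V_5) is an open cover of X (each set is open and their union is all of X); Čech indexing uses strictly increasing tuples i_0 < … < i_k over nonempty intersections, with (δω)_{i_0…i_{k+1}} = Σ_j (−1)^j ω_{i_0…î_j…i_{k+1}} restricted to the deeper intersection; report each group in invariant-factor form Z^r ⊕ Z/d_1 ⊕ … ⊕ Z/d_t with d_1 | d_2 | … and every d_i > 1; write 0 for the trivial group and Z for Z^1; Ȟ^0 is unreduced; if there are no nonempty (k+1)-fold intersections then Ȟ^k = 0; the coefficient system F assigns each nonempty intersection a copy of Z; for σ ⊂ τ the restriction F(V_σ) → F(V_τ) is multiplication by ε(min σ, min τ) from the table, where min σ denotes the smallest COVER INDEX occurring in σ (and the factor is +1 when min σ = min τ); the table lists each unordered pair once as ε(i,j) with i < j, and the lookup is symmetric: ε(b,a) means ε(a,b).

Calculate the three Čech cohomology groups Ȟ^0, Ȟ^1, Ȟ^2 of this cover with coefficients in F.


nonempty intersections:
  V12={p2} V13={p6} V14={p3} V15={p4} V23={p1} V45={p5,p7}
C dims 5,6; δ0: rk 5, SNF 1^4·2
Ȟ^0: (5−5)−0=0 ⇒ 0
Ȟ^1: (6−0)−5=1 plus torsion [2] ⇒ Z ⊕ Z/2
Ȟ^2: (0−0)−0=0 ⇒ 0

Ȟ^0 = 0, Ȟ^1 = Z ⊕ Z/2 and Ȟ^2 = 0


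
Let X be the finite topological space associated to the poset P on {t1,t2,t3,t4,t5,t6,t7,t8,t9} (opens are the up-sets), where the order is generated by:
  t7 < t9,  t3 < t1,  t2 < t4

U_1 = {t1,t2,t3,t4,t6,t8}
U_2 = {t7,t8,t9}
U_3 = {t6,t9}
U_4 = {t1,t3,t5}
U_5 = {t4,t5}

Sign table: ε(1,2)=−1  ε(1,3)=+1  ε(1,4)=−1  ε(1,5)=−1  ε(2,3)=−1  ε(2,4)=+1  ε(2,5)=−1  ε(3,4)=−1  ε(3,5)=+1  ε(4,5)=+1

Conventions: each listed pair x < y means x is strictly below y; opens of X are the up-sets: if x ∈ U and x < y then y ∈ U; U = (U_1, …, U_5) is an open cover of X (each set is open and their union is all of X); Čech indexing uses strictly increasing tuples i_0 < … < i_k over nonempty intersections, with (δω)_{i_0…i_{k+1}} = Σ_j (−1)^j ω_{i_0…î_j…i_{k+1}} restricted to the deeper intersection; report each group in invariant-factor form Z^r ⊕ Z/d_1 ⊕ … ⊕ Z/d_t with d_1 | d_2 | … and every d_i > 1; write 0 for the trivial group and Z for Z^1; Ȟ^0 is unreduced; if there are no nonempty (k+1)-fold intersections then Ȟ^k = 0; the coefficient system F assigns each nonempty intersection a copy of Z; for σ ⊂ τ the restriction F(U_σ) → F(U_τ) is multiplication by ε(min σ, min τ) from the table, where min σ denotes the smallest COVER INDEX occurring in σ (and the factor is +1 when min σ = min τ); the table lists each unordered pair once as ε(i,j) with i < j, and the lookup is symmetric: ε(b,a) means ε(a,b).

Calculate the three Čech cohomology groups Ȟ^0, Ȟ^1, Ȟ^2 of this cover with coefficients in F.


Ȟ^0(U;F) ≅ Z; Ȟ^1(U;F) ≅ Z^2; Ȟ^2(U;F) ≅ 0

intersection data:
  U12={t8} U13={t6} U14={t1,t3} U15={t4} U23={t9} U45={t5}
C dims 5,6; δ0: rk 4, SNF 1^4
Ȟ^0 = (5 − 4) − 0 = 1, so Ȟ^0 ≅ Z
Ȟ^1 = (6 − 0) − 4 = 2, so Ȟ^1 ≅ Z^2
Ȟ^2 = (0 − 0) − 0 = 0, so Ȟ^2 ≅ 0


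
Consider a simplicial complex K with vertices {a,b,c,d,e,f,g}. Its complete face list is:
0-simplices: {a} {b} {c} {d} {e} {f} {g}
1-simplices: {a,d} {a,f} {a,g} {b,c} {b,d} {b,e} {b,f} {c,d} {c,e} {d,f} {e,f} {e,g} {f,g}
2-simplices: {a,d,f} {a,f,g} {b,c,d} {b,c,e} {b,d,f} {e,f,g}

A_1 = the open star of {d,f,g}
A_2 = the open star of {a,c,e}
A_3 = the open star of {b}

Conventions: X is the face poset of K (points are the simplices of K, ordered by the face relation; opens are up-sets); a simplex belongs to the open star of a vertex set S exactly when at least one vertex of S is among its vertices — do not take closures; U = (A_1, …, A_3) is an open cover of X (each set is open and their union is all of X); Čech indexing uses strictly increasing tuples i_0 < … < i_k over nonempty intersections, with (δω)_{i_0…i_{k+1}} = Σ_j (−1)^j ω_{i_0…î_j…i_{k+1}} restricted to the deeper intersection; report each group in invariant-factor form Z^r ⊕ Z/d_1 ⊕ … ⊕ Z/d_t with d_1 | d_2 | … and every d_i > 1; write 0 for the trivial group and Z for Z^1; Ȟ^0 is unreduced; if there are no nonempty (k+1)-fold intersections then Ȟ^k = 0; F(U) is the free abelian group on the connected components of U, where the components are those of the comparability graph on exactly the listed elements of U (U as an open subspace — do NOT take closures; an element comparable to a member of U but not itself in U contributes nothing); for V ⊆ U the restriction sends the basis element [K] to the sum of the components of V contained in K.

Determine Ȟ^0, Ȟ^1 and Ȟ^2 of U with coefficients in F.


Ȟ^0 = Z, Ȟ^1 = Z, Ȟ^2 = 0

nerve simplices:
  A1={{d},{f},{g},{a,d},{a,f},{a,g},{b,d},{b,f},{c,d},{d,f},{e,f},{e,g},{f,g},{a,d,f},{a,f,g},{b,c,d},{b,d,f},{e,f,g}} A2={{a},{c},{e},{a,d},{a,f},{a,g},{b,c},{b,e},{c,d},{c,e},{e,f},{e,g},{a,d,f},{a,f,g},{b,c,d},{b,c,e},{e,f,g}} A3={{b},{b,c},{b,d},{b,e},{b,f},{b,c,d},{b,c,e},{b,d,f}}
  A12={{a,d},{a,f},{a,g},{c,d},{e,f},{e,g},{a,d,f},{a,f,g},{b,c,d},{e,f,g}} A13={{b,d},{b,f},{b,c,d},{b,d,f}} A23={{b,c},{b,e},{b,c,d},{b,c,e}}
  A123={{b,c,d}}
components per intersection:
  A1: {{d},{f},{g},{a,d},{a,f},{a,g},{b,d},{b,f},{c,d},{d,f},{e,f},{e,g},{f,g},{a,d,f},{a,f,g},{b,c,d},{b,d,f},{e,f,g}}
  A2: {{a},{a,d},{a,f},{a,g},{a,d,f},{a,f,g}} {{c},{e},{b,c},{b,e},{c,d},{c,e},{e,f},{e,g},{b,c,d},{b,c,e},{e,f,g}}
  A3: {{b},{b,c},{b,d},{b,e},{b,f},{b,c,d},{b,c,e},{b,d,f}}
  A12: {{a,d},{a,f},{a,g},{a,d,f},{a,f,g}} {{c,d},{b,c,d}} {{e,f},{e,g},{e,f,g}}
  A13: {{b,d},{b,f},{b,c,d},{b,d,f}}
  A23: {{b,c},{b,e},{b,c,d},{b,c,e}}
  A123: {{b,c,d}}
C dims 4,5,1; δ0: rk 3, SNF 1^3; δ1: rk 1, SNF 1^1
degree 0: 4−3−0 = 1 → Ȟ^0 ≅ Z
degree 1: 5−1−3 = 1 → Ȟ^1 ≅ Z
degree 2: 1−0−1 = 0 → Ȟ^2 ≅ 0
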